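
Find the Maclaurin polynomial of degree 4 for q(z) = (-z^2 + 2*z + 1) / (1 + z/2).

Multiply each power in the prefactor through the base expansion.
[z^0] = 1;  [z^1] = 3/2;  [z^2] = -7/4;  [z^3] = 7/8;  [z^4] = -7/16.

-7*z^4/16 + 7*z^3/8 - 7*z^2/4 + 3*z/2 + 1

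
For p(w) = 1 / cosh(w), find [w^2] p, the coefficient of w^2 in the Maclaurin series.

Divide the numerator series by the denominator series (power-series long division).
p(0) = 1
p′(0) = 0
p′′(0) = -1
The Taylor polynomial is Σ p^(k)(0)/k! · w^k.

-1/2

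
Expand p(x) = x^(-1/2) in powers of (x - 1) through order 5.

-63*(x - 1)^5/256 + 35*(x - 1)^4/128 - 5*(x - 1)^3/16 + 3*(x - 1)^2/8 - (x - 1)/2 + 1

p(1) = 1
p′(1) = -1/2
p′′(1) = 3/4
p′′′(1) = -15/8
p^(4)(1) = 105/16
p^(5)(1) = -945/32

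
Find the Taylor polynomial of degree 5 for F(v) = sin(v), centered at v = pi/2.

F(pi/2) = 1
F′(pi/2) = 0
F′′(pi/2) = -1
F′′′(pi/2) = 0
F^(4)(pi/2) = 1
F^(5)(pi/2) = 0

(v - pi/2)^4/24 - (v - pi/2)^2/2 + 1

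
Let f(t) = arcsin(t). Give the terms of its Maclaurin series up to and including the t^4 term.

Use the known series and substitute for the argument.
f(0) = 0
f′(0) = 1
f′′(0) = 0
f′′′(0) = 1
f^(4)(0) = 0

t^3/6 + t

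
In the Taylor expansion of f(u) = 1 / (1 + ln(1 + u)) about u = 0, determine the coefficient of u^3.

-7/3

Expand as Σ (-1)^k u^k with u equal to the inner function's series.
f(0) = 1
f′(0) = -1
f′′(0) = 3
f′′′(0) = -14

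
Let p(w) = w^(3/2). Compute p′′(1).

3/4

The coefficient of (w - 1)^2 in the expansion is 3/8, so p′′(1) = 2! * (3/8) = 3/4.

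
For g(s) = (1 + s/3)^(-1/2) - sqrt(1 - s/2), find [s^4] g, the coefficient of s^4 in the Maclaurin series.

965/165888

Combine the two series term by term.
[s^0] = 0;  [s^1] = 1/12;  [s^2] = 7/96;  [s^3] = -13/3456;  [s^4] = 965/165888.
So c_4 = g^(4)(0)/4! = 965/165888.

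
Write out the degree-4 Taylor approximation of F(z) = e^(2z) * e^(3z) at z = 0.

Take the Cauchy product of the two expansions.
F(0) = 1
F′(0) = 5
F′′(0) = 25
F′′′(0) = 125
F^(4)(0) = 625
Then c_k = F^(k)(0)/k! gives each Taylor coefficient.

625*z^4/24 + 125*z^3/6 + 25*z^2/2 + 5*z + 1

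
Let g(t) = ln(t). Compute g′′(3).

From the series, [(t - 3)^2] g = -1/18; multiply by 2! = 2 to get -1/9.

-1/9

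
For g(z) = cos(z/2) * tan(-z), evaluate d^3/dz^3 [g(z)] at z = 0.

-5/4

Expand each factor separately, then convolve coefficients.
The coefficient of z^3 in the expansion is -5/24, so g′′′(0) = 3! * (-5/24) = -5/4.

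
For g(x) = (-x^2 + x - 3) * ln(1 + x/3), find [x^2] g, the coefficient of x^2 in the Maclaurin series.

1/2

Distribute the polynomial across the series and collect like powers.
[x^0] = 0;  [x^1] = -1;  [x^2] = 1/2.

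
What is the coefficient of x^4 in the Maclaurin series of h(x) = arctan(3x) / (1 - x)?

Write out both Maclaurin series and multiply, keeping only the needed powers.
h(0) = 0
h′(0) = 3
h′′(0) = 6
h′′′(0) = -36
h^(4)(0) = -144
So c_4 = h^(4)(0)/4! = -6.

-6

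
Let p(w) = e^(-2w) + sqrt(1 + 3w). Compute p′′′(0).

Add the two expansions coefficient-wise.
The coefficient of w^3 in the expansion is 17/48, so p′′′(0) = 3! * (17/48) = 17/8.

17/8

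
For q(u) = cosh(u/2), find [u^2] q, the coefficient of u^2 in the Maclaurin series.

Compute the successive derivatives at the expansion point and divide by k!.
q(0) = 1
q′(0) = 0
q′′(0) = 1/4

1/8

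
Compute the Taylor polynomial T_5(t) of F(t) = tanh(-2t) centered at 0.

-64*t^5/15 + 8*t^3/3 - 2*t

Use the known series and substitute for the argument.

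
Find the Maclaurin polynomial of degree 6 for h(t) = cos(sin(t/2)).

Substitute the inner expansion into the outer series and collect powers.
[t^0] = 1;  [t^1] = 0;  [t^2] = -1/8;  [t^3] = 0;  [t^4] = 5/384;  [t^5] = 0;  [t^6] = -37/46080.

-37*t^6/46080 + 5*t^4/384 - t^2/8 + 1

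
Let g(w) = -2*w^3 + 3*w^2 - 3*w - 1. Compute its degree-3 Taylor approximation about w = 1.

g(1) = -3
g′(1) = -3
g′′(1) = -6
g′′′(1) = -12

-2*(w - 1)^3 - 3*(w - 1)^2 - 3*(w - 1) - 3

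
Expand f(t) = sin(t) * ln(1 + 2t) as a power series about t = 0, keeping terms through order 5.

Expand each factor separately, then convolve coefficients.
f(0) = 0
f′(0) = 0
f′′(0) = 4
f′′′(0) = -12
f^(4)(0) = 56
f^(5)(0) = -440

-11*t^5/3 + 7*t^4/3 - 2*t^3 + 2*t^2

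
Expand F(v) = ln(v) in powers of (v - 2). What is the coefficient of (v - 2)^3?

Compute the successive derivatives at the expansion point and divide by k!.
[(v - 2)^0] = ln(2);  [(v - 2)^1] = 1/2;  [(v - 2)^2] = -1/8;  [(v - 2)^3] = 1/24.

1/24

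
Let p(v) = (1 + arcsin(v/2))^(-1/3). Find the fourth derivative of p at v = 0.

53/162

Compose series: expand the inner function first, then feed it into the outer expansion.
From the series, [v^4] p = 53/3888; multiply by 4! = 24 to get 53/162.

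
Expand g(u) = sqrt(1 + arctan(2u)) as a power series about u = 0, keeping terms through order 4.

17*u^4/24 - 5*u^3/6 - u^2/2 + u + 1

Plug the Maclaurin series of the inner function into that of the outer and collect terms.
g(0) = 1
g′(0) = 1
g′′(0) = -1
g′′′(0) = -5
g^(4)(0) = 17
Dividing each by k! gives the coefficients c_0, ..., c_4.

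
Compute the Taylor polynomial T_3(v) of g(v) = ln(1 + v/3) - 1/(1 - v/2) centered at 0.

-73*v^3/648 - 11*v^2/36 - v/6 - 1

Combine the two series term by term.
g(0) = -1
g′(0) = -1/6
g′′(0) = -11/18
g′′′(0) = -73/108
The Taylor polynomial is Σ g^(k)(0)/k! · v^k.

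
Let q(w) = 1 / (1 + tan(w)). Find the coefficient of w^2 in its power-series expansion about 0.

1

Use the geometric series for the reciprocal, then substitute.
q(0) = 1
q′(0) = -1
q′′(0) = 2
So c_2 = q′′(0)/2! = 1.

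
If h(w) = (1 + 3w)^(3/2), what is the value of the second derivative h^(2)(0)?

From the series, [w^2] h = 27/8; multiply by 2! = 2 to get 27/4.

27/4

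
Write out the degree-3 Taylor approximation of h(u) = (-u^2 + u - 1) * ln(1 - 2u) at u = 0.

8*u^3/3 + 2*u

Distribute the polynomial across the series and collect like powers.
h(0) = 0
h′(0) = 2
h′′(0) = 0
h′′′(0) = 16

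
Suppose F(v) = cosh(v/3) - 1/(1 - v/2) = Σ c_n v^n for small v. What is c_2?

-7/36

Add the two expansions coefficient-wise.
So c_2 = F′′(0)/2! = -7/36.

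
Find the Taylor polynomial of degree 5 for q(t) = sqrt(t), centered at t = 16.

q(16) = 4
q′(16) = 1/8
q′′(16) = -1/256
q′′′(16) = 3/8192
q^(4)(16) = -15/262144
q^(5)(16) = 105/8388608
The Taylor polynomial is Σ q^(k)(16)/k! · (t - 16)^k.

7*(t - 16)^5/67108864 - 5*(t - 16)^4/2097152 + (t - 16)^3/16384 - (t - 16)^2/512 + (t - 16)/8 + 4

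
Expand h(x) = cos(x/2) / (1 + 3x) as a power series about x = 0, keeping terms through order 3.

-213*x^3/8 + 71*x^2/8 - 3*x + 1

Expand each factor separately, then convolve coefficients.
h(0) = 1
h′(0) = -3
h′′(0) = 71/4
h′′′(0) = -639/4
Then c_k = h^(k)(0)/k! gives each Taylor coefficient.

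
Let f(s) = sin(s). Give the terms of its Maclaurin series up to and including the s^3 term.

-s^3/6 + s

f(0) = 0
f′(0) = 1
f′′(0) = 0
f′′′(0) = -1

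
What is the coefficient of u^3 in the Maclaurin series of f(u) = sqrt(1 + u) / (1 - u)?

23/16

Multiply the two series term by term and collect like powers.
So c_3 = f′′′(0)/3! = 23/16.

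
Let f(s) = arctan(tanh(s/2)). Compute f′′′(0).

Let u equal the inner series; expand the outer function in u and truncate.
The coefficient of s^3 in the expansion is -1/12, so f′′′(0) = 3! * (-1/12) = -1/2.

-1/2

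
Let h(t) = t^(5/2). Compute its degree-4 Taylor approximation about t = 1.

-5*(t - 1)^4/128 + 5*(t - 1)^3/16 + 15*(t - 1)^2/8 + 5*(t - 1)/2 + 1

h(1) = 1
h′(1) = 5/2
h′′(1) = 15/4
h′′′(1) = 15/8
h^(4)(1) = -15/16
Dividing each by k! gives the coefficients c_0, ..., c_4.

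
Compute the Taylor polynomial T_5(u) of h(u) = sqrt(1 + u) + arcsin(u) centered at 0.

131*u^5/1280 - 5*u^4/128 + 11*u^3/48 - u^2/8 + 3*u/2 + 1

Combine the two series term by term.
h(0) = 1
h′(0) = 3/2
h′′(0) = -1/4
h′′′(0) = 11/8
h^(4)(0) = -15/16
h^(5)(0) = 393/32
Then c_k = h^(k)(0)/k! gives each Taylor coefficient.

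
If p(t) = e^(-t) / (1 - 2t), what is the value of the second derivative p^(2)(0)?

5

Expand each factor separately, then convolve coefficients.
The coefficient of t^2 in the expansion is 5/2, so p′′(0) = 2! * (5/2) = 5.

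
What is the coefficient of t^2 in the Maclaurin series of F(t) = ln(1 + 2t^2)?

2

F(0) = 0
F′(0) = 0
F′′(0) = 4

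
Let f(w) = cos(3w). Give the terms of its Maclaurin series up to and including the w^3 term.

Differentiate repeatedly and evaluate at the center.
f(0) = 1
f′(0) = 0
f′′(0) = -9
f′′′(0) = 0
Then c_k = f^(k)(0)/k! gives each Taylor coefficient.

1 - 9*w^2/2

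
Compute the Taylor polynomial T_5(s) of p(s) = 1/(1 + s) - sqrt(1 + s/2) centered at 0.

Expand each term separately and add.

-8199*s^5/8192 + 2053*s^4/2048 - 129*s^3/128 + 33*s^2/32 - 5*s/4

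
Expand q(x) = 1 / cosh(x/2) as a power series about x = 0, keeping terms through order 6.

-61*x^6/46080 + 5*x^4/384 - x^2/8 + 1

Invert the denominator's series and multiply.
q(0) = 1
q′(0) = 0
q′′(0) = -1/4
q′′′(0) = 0
q^(4)(0) = 5/16
q^(5)(0) = 0
q^(6)(0) = -61/64
Then c_k = q^(k)(0)/k! gives each Taylor coefficient.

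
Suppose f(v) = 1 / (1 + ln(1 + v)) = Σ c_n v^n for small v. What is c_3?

-7/3

Write 1/(1+u) = 1 - u + u^2 - u^3 + ... and substitute the series for u.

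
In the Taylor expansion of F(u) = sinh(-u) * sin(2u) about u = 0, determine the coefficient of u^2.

Take the Cauchy product of the two expansions.
F(0) = 0
F′(0) = 0
F′′(0) = -4
Dividing each by k! gives the coefficients c_0, ..., c_2.

-2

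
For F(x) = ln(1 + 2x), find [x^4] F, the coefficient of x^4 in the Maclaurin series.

F(0) = 0
F′(0) = 2
F′′(0) = -4
F′′′(0) = 16
F^(4)(0) = -96
Dividing each by k! gives the coefficients c_0, ..., c_4.

-4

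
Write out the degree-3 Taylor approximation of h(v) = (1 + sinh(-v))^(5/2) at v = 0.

-35*v^3/48 + 15*v^2/8 - 5*v/2 + 1

Compose series: expand the inner function first, then feed it into the outer expansion.
h(0) = 1
h′(0) = -5/2
h′′(0) = 15/4
h′′′(0) = -35/8
The Taylor polynomial is Σ h^(k)(0)/k! · v^k.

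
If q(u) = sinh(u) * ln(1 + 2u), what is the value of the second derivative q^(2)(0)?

Multiply the two series term by term and collect like powers.
From the series, [u^2] q = 2; multiply by 2! = 2 to get 4.

4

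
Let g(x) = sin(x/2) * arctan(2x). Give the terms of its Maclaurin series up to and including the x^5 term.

-11*x^4/8 + x^2

Take the Cauchy product of the two expansions.
g(0) = 0
g′(0) = 0
g′′(0) = 2
g′′′(0) = 0
g^(4)(0) = -33
g^(5)(0) = 0
Dividing each by k! gives the coefficients c_0, ..., c_5.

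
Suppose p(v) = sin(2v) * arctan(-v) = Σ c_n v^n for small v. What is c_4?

Multiply the two series term by term and collect like powers.
So c_4 = p^(4)(0)/4! = 2.

2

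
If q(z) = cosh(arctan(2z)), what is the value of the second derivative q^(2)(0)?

Compose series: expand the inner function first, then feed it into the outer expansion.
The coefficient of z^2 in the expansion is 2, so q′′(0) = 2! * (2) = 4.

4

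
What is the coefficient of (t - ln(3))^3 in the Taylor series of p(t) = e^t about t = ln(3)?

Use the known series and substitute for the argument.
[(t - ln(3))^0] = 3;  [(t - ln(3))^1] = 3;  [(t - ln(3))^2] = 3/2;  [(t - ln(3))^3] = 1/2.
So c_3 = p′′′(ln(3))/3! = 1/2.

1/2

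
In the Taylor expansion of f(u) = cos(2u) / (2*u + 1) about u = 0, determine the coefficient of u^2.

Expand 1/(denominator) as a geometric series and multiply by the numerator's series.
[u^0] = 1;  [u^1] = -2;  [u^2] = 2.
So c_2 = f′′(0)/2! = 2.

2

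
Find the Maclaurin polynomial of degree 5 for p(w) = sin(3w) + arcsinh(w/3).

Expand each term separately and add.
p(0) = 0
p′(0) = 10/3
p′′(0) = 0
p′′′(0) = -730/27
p^(4)(0) = 0
p^(5)(0) = 6562/27

3281*w^5/1620 - 365*w^3/81 + 10*w/3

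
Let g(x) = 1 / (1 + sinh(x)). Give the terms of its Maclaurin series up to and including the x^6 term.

Write 1/(1+u) = 1 - u + u^2 - u^3 + ... and substitute the series for u.
g(0) = 1
g′(0) = -1
g′′(0) = 2
g′′′(0) = -7
g^(4)(0) = 32
g^(5)(0) = -181
g^(6)(0) = 1232
Dividing each by k! gives the coefficients c_0, ..., c_6.

77*x^6/45 - 181*x^5/120 + 4*x^4/3 - 7*x^3/6 + x^2 - x + 1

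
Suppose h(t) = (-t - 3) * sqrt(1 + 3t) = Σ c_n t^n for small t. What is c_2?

Distribute the polynomial across the series and collect like powers.
h(0) = -3
h′(0) = -11/2
h′′(0) = 15/4
Dividing each by k! gives the coefficients c_0, ..., c_2.

15/8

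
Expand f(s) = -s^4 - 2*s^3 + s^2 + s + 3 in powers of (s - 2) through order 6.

-(s - 2)^4 - 10*(s - 2)^3 - 35*(s - 2)^2 - 51*(s - 2) - 23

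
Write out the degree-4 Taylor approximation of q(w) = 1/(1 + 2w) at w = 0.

16*w^4 - 8*w^3 + 4*w^2 - 2*w + 1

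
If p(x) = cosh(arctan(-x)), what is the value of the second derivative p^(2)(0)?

Let u equal the inner series; expand the outer function in u and truncate.
The coefficient of x^2 in the expansion is 1/2, so p′′(0) = 2! * (1/2) = 1.

1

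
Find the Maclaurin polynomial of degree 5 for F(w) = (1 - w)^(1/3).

Compute the successive derivatives at the expansion point and divide by k!.
F(0) = 1
F′(0) = -1/3
F′′(0) = -2/9
F′′′(0) = -10/27
F^(4)(0) = -80/81
F^(5)(0) = -880/243
The Taylor polynomial is Σ F^(k)(0)/k! · w^k.

-22*w^5/729 - 10*w^4/243 - 5*w^3/81 - w^2/9 - w/3 + 1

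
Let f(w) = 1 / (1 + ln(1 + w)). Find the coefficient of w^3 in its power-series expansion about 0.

-7/3

Expand as Σ (-1)^k u^k with u equal to the inner function's series.
f(0) = 1
f′(0) = -1
f′′(0) = 3
f′′′(0) = -14
Then c_k = f^(k)(0)/k! gives each Taylor coefficient.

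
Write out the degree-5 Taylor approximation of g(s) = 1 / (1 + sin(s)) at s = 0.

-61*s^5/120 + 2*s^4/3 - 5*s^3/6 + s^2 - s + 1

Expand as Σ (-1)^k u^k with u equal to the inner function's series.
[s^0] = 1;  [s^1] = -1;  [s^2] = 1;  [s^3] = -5/6;  [s^4] = 2/3;  [s^5] = -61/120.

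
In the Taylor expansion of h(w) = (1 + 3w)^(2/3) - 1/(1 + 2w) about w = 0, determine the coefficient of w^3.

28/3

Add the two expansions coefficient-wise.
[w^0] = 0;  [w^1] = 4;  [w^2] = -5;  [w^3] = 28/3.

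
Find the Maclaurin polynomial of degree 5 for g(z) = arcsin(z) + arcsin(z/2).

99*z^5/1280 + 3*z^3/16 + 3*z/2

Combine the two series term by term.
g(0) = 0
g′(0) = 3/2
g′′(0) = 0
g′′′(0) = 9/8
g^(4)(0) = 0
g^(5)(0) = 297/32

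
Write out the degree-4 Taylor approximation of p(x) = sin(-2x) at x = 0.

p(0) = 0
p′(0) = -2
p′′(0) = 0
p′′′(0) = 8
p^(4)(0) = 0

4*x^3/3 - 2*x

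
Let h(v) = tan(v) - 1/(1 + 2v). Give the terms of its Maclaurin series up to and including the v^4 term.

Add the two expansions coefficient-wise.
[v^0] = -1;  [v^1] = 3;  [v^2] = -4;  [v^3] = 25/3;  [v^4] = -16.

-16*v^4 + 25*v^3/3 - 4*v^2 + 3*v - 1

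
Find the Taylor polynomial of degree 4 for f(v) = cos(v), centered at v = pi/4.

Compute the successive derivatives at the expansion point and divide by k!.
f(pi/4) = sqrt(2)/2
f′(pi/4) = -sqrt(2)/2
f′′(pi/4) = -sqrt(2)/2
f′′′(pi/4) = sqrt(2)/2
f^(4)(pi/4) = sqrt(2)/2

sqrt(2)*(v - pi/4)^4/48 + sqrt(2)*(v - pi/4)^3/12 - sqrt(2)*(v - pi/4)^2/4 - sqrt(2)*(v - pi/4)/2 + sqrt(2)/2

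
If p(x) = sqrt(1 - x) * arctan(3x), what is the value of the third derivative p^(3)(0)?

-225/4

Take the Cauchy product of the two expansions.
The coefficient of x^3 in the expansion is -75/8, so p′′′(0) = 3! * (-75/8) = -225/4.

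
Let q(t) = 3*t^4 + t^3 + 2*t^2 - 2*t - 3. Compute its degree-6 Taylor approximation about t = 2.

3*(t - 2)^4 + 25*(t - 2)^3 + 80*(t - 2)^2 + 114*(t - 2) + 57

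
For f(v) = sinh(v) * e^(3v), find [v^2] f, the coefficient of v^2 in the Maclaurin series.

3

Expand each factor separately, then convolve coefficients.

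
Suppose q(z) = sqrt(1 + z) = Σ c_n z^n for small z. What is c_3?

1/16

[z^0] = 1;  [z^1] = 1/2;  [z^2] = -1/8;  [z^3] = 1/16.
So c_3 = q′′′(0)/3! = 1/16.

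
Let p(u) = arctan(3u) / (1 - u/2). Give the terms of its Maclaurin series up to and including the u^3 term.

-33*u^3/4 + 3*u^2/2 + 3*u

Multiply the two series term by term and collect like powers.
[u^0] = 0;  [u^1] = 3;  [u^2] = 3/2;  [u^3] = -33/4.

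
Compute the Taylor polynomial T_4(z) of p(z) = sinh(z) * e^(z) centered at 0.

Expand each factor separately, then convolve coefficients.
p(0) = 0
p′(0) = 1
p′′(0) = 2
p′′′(0) = 4
p^(4)(0) = 8
Then c_k = p^(k)(0)/k! gives each Taylor coefficient.

z^4/3 + 2*z^3/3 + z^2 + z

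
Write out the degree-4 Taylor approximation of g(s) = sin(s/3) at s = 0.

[s^0] = 0;  [s^1] = 1/3;  [s^2] = 0;  [s^3] = -1/162;  [s^4] = 0.

-s^3/162 + s/3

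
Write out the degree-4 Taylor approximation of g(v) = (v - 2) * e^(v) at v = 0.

Distribute the polynomial across the series and collect like powers.
g(0) = -2
g′(0) = -1
g′′(0) = 0
g′′′(0) = 1
g^(4)(0) = 2
Then c_k = g^(k)(0)/k! gives each Taylor coefficient.

v^4/12 + v^3/6 - v - 2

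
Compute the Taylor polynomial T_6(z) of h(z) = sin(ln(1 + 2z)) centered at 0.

8*z^6 - 8*z^5/3 + 4*z^3/3 - 2*z^2 + 2*z

Compose series: expand the inner function first, then feed it into the outer expansion.
[z^0] = 0;  [z^1] = 2;  [z^2] = -2;  [z^3] = 4/3;  [z^4] = 0;  [z^5] = -8/3;  [z^6] = 8.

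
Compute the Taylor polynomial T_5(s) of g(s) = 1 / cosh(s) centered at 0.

5*s^4/24 - s^2/2 + 1

Write the quotient as an unknown series and match coefficients against numerator = denominator · series.
g(0) = 1
g′(0) = 0
g′′(0) = -1
g′′′(0) = 0
g^(4)(0) = 5
g^(5)(0) = 0
The Taylor polynomial is Σ g^(k)(0)/k! · s^k.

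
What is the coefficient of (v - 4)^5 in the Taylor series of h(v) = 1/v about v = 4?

-1/4096

[(v - 4)^0] = 1/4;  [(v - 4)^1] = -1/16;  [(v - 4)^2] = 1/64;  [(v - 4)^3] = -1/256;  [(v - 4)^4] = 1/1024;  [(v - 4)^5] = -1/4096.
So c_5 = h^(5)(4)/5! = -1/4096.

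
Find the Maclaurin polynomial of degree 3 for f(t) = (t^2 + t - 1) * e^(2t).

8*t^3/3 + t^2 - t - 1

Shift and add copies of the series according to the polynomial's terms.
f(0) = -1
f′(0) = -1
f′′(0) = 2
f′′′(0) = 16
Dividing each by k! gives the coefficients c_0, ..., c_3.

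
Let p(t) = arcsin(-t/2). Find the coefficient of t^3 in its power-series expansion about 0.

-1/48

[t^0] = 0;  [t^1] = -1/2;  [t^2] = 0;  [t^3] = -1/48.
So c_3 = p′′′(0)/3! = -1/48.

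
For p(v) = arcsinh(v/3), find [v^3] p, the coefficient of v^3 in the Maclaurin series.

Use the known series and substitute for the argument.

-1/162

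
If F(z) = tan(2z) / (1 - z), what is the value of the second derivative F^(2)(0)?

Expand each factor separately, then convolve coefficients.
From the series, [z^2] F = 2; multiply by 2! = 2 to get 4.

4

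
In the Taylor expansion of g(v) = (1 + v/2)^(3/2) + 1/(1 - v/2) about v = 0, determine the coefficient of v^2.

Add the two expansions coefficient-wise.

11/32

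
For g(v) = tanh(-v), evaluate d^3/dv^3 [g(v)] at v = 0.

2

The coefficient of v^3 in the expansion is 1/3, so g′′′(0) = 3! * (1/3) = 2.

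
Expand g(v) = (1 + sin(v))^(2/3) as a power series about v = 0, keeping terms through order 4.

2*v^4/243 - 5*v^3/81 - v^2/9 + 2*v/3 + 1

Plug the Maclaurin series of the inner function into that of the outer and collect terms.
[v^0] = 1;  [v^1] = 2/3;  [v^2] = -1/9;  [v^3] = -5/81;  [v^4] = 2/243.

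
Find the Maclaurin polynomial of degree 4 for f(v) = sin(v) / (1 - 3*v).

Expand 1/(denominator) as a geometric series and multiply by the numerator's series.
[v^0] = 0;  [v^1] = 1;  [v^2] = 3;  [v^3] = 53/6;  [v^4] = 53/2.

53*v^4/2 + 53*v^3/6 + 3*v^2 + v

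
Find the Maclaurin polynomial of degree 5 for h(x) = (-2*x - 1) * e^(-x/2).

-19*x^5/3840 + 5*x^4/128 - 11*x^3/48 + 7*x^2/8 - 3*x/2 - 1

Shift and add copies of the series according to the polynomial's terms.
h(0) = -1
h′(0) = -3/2
h′′(0) = 7/4
h′′′(0) = -11/8
h^(4)(0) = 15/16
h^(5)(0) = -19/32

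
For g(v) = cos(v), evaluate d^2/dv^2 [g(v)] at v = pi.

Differentiate repeatedly and evaluate at the center.
The coefficient of (v - pi)^2 in the expansion is 1/2, so g′′(pi) = 2! * (1/2) = 1.

1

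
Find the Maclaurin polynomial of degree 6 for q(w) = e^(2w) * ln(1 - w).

-19*w^6/9 - 27*w^5/10 - 13*w^4/4 - 10*w^3/3 - 5*w^2/2 - w

Expand each factor separately, then convolve coefficients.
q(0) = 0
q′(0) = -1
q′′(0) = -5
q′′′(0) = -20
q^(4)(0) = -78
q^(5)(0) = -324
q^(6)(0) = -1520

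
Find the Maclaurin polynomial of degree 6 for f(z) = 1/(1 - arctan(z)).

8*z^6/45 + z^5/5 + z^4/3 + 2*z^3/3 + z^2 + z + 1

Let u equal the inner series; expand the outer function in u and truncate.
f(0) = 1
f′(0) = 1
f′′(0) = 2
f′′′(0) = 4
f^(4)(0) = 8
f^(5)(0) = 24
f^(6)(0) = 128
The Taylor polynomial is Σ f^(k)(0)/k! · z^k.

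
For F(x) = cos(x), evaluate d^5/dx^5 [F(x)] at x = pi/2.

The coefficient of (x - pi/2)^5 in the expansion is -1/120, so F^(5)(pi/2) = 5! * (-1/120) = -1.

-1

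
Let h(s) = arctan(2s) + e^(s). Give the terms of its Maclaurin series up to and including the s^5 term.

769*s^5/120 + s^4/24 - 5*s^3/2 + s^2/2 + 3*s + 1

Expand each term separately and add.
h(0) = 1
h′(0) = 3
h′′(0) = 1
h′′′(0) = -15
h^(4)(0) = 1
h^(5)(0) = 769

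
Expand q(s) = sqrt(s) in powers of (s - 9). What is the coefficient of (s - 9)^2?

-1/216

q(9) = 3
q′(9) = 1/6
q′′(9) = -1/108
Then c_k = q^(k)(9)/k! gives each Taylor coefficient.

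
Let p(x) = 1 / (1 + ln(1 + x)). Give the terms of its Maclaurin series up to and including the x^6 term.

Write 1/(1+u) = 1 - u + u^2 - u^3 + ... and substitute the series for u.
p(0) = 1
p′(0) = -1
p′′(0) = 3
p′′′(0) = -14
p^(4)(0) = 88
p^(5)(0) = -694
p^(6)(0) = 6578
The Taylor polynomial is Σ p^(k)(0)/k! · x^k.

3289*x^6/360 - 347*x^5/60 + 11*x^4/3 - 7*x^3/3 + 3*x^2/2 - x + 1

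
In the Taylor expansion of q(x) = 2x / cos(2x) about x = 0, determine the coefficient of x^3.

Divide the numerator series by the denominator series (power-series long division).
[x^0] = 0;  [x^1] = 2;  [x^2] = 0;  [x^3] = 4.

4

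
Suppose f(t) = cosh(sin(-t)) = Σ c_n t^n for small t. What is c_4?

-1/8

Substitute the inner expansion into the outer series and collect powers.
f(0) = 1
f′(0) = 0
f′′(0) = 1
f′′′(0) = 0
f^(4)(0) = -3
Then c_k = f^(k)(0)/k! gives each Taylor coefficient.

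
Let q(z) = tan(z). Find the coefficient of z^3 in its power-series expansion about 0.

1/3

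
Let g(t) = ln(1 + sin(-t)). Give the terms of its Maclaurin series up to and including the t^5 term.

Let u equal the inner series; expand the outer function in u and truncate.
g(0) = 0
g′(0) = -1
g′′(0) = -1
g′′′(0) = -1
g^(4)(0) = -2
g^(5)(0) = -5

-t^5/24 - t^4/12 - t^3/6 - t^2/2 - t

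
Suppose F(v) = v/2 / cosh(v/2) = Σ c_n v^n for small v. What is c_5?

Write the quotient as an unknown series and match coefficients against numerator = denominator · series.
So c_5 = F^(5)(0)/5! = 5/768.

5/768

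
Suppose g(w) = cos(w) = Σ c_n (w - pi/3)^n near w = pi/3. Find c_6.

-1/1440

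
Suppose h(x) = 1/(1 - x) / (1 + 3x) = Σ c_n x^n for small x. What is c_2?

Multiply the two series term by term and collect like powers.

7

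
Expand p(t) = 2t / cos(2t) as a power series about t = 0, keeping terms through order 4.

4*t^3 + 2*t

Divide the numerator series by the denominator series (power-series long division).
p(0) = 0
p′(0) = 2
p′′(0) = 0
p′′′(0) = 24
p^(4)(0) = 0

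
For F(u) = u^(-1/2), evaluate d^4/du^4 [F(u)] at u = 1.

105/16

Compute the successive derivatives at the expansion point and divide by k!.
The coefficient of (u - 1)^4 in the expansion is 35/128, so F^(4)(1) = 4! * (35/128) = 105/16.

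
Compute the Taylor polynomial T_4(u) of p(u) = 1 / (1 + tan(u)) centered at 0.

Write 1/(1+u) = 1 - u + u^2 - u^3 + ... and substitute the series for u.
p(0) = 1
p′(0) = -1
p′′(0) = 2
p′′′(0) = -8
p^(4)(0) = 40
Dividing each by k! gives the coefficients c_0, ..., c_4.

5*u^4/3 - 4*u^3/3 + u^2 - u + 1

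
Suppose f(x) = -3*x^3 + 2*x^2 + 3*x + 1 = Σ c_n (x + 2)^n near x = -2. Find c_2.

20

f(-2) = 27
f′(-2) = -41
f′′(-2) = 40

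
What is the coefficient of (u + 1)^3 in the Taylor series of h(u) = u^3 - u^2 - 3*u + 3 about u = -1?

1

Compute the successive derivatives at the expansion point and divide by k!.
h(-1) = 4
h′(-1) = 2
h′′(-1) = -8
h′′′(-1) = 6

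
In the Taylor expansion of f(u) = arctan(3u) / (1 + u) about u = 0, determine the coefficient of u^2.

-3

Take the Cauchy product of the two expansions.
f(0) = 0
f′(0) = 3
f′′(0) = -6
So c_2 = f′′(0)/2! = -3.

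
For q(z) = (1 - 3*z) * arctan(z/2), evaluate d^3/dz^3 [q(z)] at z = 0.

Multiply each power in the prefactor through the base expansion.
From the series, [z^3] q = -1/24; multiply by 3! = 6 to get -1/4.

-1/4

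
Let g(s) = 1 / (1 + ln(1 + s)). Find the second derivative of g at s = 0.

Expand as Σ (-1)^k u^k with u equal to the inner function's series.
The coefficient of s^2 in the expansion is 3/2, so g′′(0) = 2! * (3/2) = 3.

3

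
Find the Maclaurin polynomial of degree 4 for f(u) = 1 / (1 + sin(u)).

2*u^4/3 - 5*u^3/6 + u^2 - u + 1

Write 1/(1+u) = 1 - u + u^2 - u^3 + ... and substitute the series for u.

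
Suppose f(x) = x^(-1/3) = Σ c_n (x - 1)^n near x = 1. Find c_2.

f(1) = 1
f′(1) = -1/3
f′′(1) = 4/9
So c_2 = f′′(1)/2! = 2/9.

2/9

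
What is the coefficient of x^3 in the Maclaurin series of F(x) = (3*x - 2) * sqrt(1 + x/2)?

-7/64

Shift and add copies of the series according to the polynomial's terms.
F(0) = -2
F′(0) = 5/2
F′′(0) = 13/8
F′′′(0) = -21/32
Then c_k = F^(k)(0)/k! gives each Taylor coefficient.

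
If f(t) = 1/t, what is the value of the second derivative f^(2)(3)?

2/27

Apply the Taylor formula c_k = f^(k)(a)/k!.
The coefficient of (t - 3)^2 in the expansion is 1/27, so f′′(3) = 2! * (1/27) = 2/27.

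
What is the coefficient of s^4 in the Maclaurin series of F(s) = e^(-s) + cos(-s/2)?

17/384

Expand each term separately and add.
[s^0] = 2;  [s^1] = -1;  [s^2] = 3/8;  [s^3] = -1/6;  [s^4] = 17/384.
So c_4 = F^(4)(0)/4! = 17/384.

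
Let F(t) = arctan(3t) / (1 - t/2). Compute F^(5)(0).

11169/2

Write out both Maclaurin series and multiply, keeping only the needed powers.
The coefficient of t^5 in the expansion is 3723/80, so F^(5)(0) = 5! * (3723/80) = 11169/2.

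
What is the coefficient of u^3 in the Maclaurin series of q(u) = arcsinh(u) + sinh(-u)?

-1/3

Combine the two series term by term.
q(0) = 0
q′(0) = 0
q′′(0) = 0
q′′′(0) = -2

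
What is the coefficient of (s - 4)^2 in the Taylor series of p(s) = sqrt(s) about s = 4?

-1/64

[(s - 4)^0] = 2;  [(s - 4)^1] = 1/4;  [(s - 4)^2] = -1/64.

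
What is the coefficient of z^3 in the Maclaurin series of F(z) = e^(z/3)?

1/162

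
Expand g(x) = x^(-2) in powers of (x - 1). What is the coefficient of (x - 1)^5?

-6

[(x - 1)^0] = 1;  [(x - 1)^1] = -2;  [(x - 1)^2] = 3;  [(x - 1)^3] = -4;  [(x - 1)^4] = 5;  [(x - 1)^5] = -6.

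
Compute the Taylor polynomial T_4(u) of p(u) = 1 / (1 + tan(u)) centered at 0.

Write 1/(1+u) = 1 - u + u^2 - u^3 + ... and substitute the series for u.
[u^0] = 1;  [u^1] = -1;  [u^2] = 1;  [u^3] = -4/3;  [u^4] = 5/3.

5*u^4/3 - 4*u^3/3 + u^2 - u + 1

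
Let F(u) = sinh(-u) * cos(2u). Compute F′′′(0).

Expand each factor separately, then convolve coefficients.
The coefficient of u^3 in the expansion is 11/6, so F′′′(0) = 3! * (11/6) = 11.

11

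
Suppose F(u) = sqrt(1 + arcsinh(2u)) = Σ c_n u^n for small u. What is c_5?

43/40

Let u equal the inner series; expand the outer function in u and truncate.
F(0) = 1
F′(0) = 1
F′′(0) = -1
F′′′(0) = -1
F^(4)(0) = 1
F^(5)(0) = 129
So c_5 = F^(5)(0)/5! = 43/40.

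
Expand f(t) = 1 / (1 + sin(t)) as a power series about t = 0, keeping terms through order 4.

2*t^4/3 - 5*t^3/6 + t^2 - t + 1

Use the geometric series for the reciprocal, then substitute.
f(0) = 1
f′(0) = -1
f′′(0) = 2
f′′′(0) = -5
f^(4)(0) = 16
Then c_k = f^(k)(0)/k! gives each Taylor coefficient.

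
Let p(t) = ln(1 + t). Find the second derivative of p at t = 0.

The coefficient of t^2 in the expansion is -1/2, so p′′(0) = 2! * (-1/2) = -1.

-1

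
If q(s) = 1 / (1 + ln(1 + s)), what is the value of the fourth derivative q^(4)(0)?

Expand as Σ (-1)^k u^k with u equal to the inner function's series.
From the series, [s^4] q = 11/3; multiply by 4! = 24 to get 88.

88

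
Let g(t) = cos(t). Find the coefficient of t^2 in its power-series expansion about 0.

-1/2

g(0) = 1
g′(0) = 0
g′′(0) = -1
So c_2 = g′′(0)/2! = -1/2.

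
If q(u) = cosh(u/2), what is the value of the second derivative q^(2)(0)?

1/4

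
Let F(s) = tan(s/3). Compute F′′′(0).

Compute the successive derivatives at the expansion point and divide by k!.
The coefficient of s^3 in the expansion is 1/81, so F′′′(0) = 3! * (1/81) = 2/27.

2/27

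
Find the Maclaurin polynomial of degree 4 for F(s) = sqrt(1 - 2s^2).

Apply the Taylor formula c_k = f^(k)(a)/k!.
F(0) = 1
F′(0) = 0
F′′(0) = -2
F′′′(0) = 0
F^(4)(0) = -12

-s^4/2 - s^2 + 1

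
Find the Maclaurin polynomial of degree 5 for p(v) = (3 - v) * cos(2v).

-2*v^5/3 + 2*v^4 + 2*v^3 - 6*v^2 - v + 3

Distribute the polynomial across the series and collect like powers.
[v^0] = 3;  [v^1] = -1;  [v^2] = -6;  [v^3] = 2;  [v^4] = 2;  [v^5] = -2/3.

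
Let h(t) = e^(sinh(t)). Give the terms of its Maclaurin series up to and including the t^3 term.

Plug the Maclaurin series of the inner function into that of the outer and collect terms.

t^3/3 + t^2/2 + t + 1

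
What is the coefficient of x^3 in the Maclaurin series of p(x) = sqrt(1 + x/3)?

1/432

[x^0] = 1;  [x^1] = 1/6;  [x^2] = -1/72;  [x^3] = 1/432.
So c_3 = p′′′(0)/3! = 1/432.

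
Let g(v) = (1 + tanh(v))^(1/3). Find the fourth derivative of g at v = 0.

Let u equal the inner series; expand the outer function in u and truncate.
From the series, [v^4] g = 8/243; multiply by 4! = 24 to get 64/81.

64/81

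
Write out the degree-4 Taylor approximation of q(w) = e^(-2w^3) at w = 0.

q(0) = 1
q′(0) = 0
q′′(0) = 0
q′′′(0) = -12
q^(4)(0) = 0

1 - 2*w^3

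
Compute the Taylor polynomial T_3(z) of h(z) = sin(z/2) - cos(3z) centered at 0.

Add the two expansions coefficient-wise.
[z^0] = -1;  [z^1] = 1/2;  [z^2] = 9/2;  [z^3] = -1/48.

-z^3/48 + 9*z^2/2 + z/2 - 1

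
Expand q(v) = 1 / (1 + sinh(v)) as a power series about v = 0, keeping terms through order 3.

-7*v^3/6 + v^2 - v + 1

Use the geometric series for the reciprocal, then substitute.
[v^0] = 1;  [v^1] = -1;  [v^2] = 1;  [v^3] = -7/6.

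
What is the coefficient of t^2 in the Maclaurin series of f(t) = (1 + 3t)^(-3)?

f(0) = 1
f′(0) = -9
f′′(0) = 108

54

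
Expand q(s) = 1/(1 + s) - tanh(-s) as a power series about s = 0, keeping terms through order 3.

-4*s^3/3 + s^2 + 1

Combine the two series term by term.
q(0) = 1
q′(0) = 0
q′′(0) = 2
q′′′(0) = -8
Then c_k = q^(k)(0)/k! gives each Taylor coefficient.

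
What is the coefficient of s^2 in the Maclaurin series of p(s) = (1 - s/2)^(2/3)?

p(0) = 1
p′(0) = -1/3
p′′(0) = -1/18
So c_2 = p′′(0)/2! = -1/36.

-1/36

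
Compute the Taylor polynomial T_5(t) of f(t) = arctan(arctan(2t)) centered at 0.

352*t^5/15 - 16*t^3/3 + 2*t

Substitute the inner expansion into the outer series and collect powers.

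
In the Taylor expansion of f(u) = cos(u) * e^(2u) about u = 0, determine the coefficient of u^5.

Expand each factor separately, then convolve coefficients.
f(0) = 1
f′(0) = 2
f′′(0) = 3
f′′′(0) = 2
f^(4)(0) = -7
f^(5)(0) = -38
So c_5 = f^(5)(0)/5! = -19/60.

-19/60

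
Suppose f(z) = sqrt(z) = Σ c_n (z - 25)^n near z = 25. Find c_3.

1/50000

Compute the successive derivatives at the expansion point and divide by k!.
f(25) = 5
f′(25) = 1/10
f′′(25) = -1/500
f′′′(25) = 3/25000
So c_3 = f′′′(25)/3! = 1/50000.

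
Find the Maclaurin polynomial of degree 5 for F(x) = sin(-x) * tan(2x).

Expand each factor separately, then convolve coefficients.
F(0) = 0
F′(0) = 0
F′′(0) = -4
F′′′(0) = 0
F^(4)(0) = -56
F^(5)(0) = 0
Then c_k = F^(k)(0)/k! gives each Taylor coefficient.

-7*x^4/3 - 2*x^2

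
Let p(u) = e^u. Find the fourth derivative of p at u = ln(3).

3

The coefficient of (u - ln(3))^4 in the expansion is 1/8, so p^(4)(ln(3)) = 4! * (1/8) = 3.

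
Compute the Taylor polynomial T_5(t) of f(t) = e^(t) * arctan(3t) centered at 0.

1769*t^5/40 - 17*t^4/2 - 15*t^3/2 + 3*t^2 + 3*t

Write out both Maclaurin series and multiply, keeping only the needed powers.
f(0) = 0
f′(0) = 3
f′′(0) = 6
f′′′(0) = -45
f^(4)(0) = -204
f^(5)(0) = 5307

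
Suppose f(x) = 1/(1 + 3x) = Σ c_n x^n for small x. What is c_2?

c_2 = f′′(0)/2! = 9.

9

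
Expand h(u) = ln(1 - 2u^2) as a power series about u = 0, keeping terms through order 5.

-2*u^4 - 2*u^2

h(0) = 0
h′(0) = 0
h′′(0) = -4
h′′′(0) = 0
h^(4)(0) = -48
h^(5)(0) = 0
Dividing each by k! gives the coefficients c_0, ..., c_5.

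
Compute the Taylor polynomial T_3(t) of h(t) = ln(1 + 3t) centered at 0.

h(0) = 0
h′(0) = 3
h′′(0) = -9
h′′′(0) = 54

9*t^3 - 9*t^2/2 + 3*t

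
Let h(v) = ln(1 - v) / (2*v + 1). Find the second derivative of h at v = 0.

Use 1/(1 - r) = Σ r^k on the denominator, then take the Cauchy product.
From the series, [v^2] h = 3/2; multiply by 2! = 2 to get 3.

3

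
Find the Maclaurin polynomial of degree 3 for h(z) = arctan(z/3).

-z^3/81 + z/3

[z^0] = 0;  [z^1] = 1/3;  [z^2] = 0;  [z^3] = -1/81.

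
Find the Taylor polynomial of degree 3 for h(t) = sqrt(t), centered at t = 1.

(t - 1)^3/16 - (t - 1)^2/8 + (t - 1)/2 + 1

[(t - 1)^0] = 1;  [(t - 1)^1] = 1/2;  [(t - 1)^2] = -1/8;  [(t - 1)^3] = 1/16.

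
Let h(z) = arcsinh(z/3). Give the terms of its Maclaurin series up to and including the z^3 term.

Differentiate repeatedly and evaluate at the center.

-z^3/162 + z/3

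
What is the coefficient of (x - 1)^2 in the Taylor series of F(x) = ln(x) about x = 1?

Apply the Taylor formula c_k = f^(k)(a)/k!.
F(1) = 0
F′(1) = 1
F′′(1) = -1

-1/2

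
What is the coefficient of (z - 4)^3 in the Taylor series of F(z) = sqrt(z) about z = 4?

1/512

Use the known series and substitute for the argument.
F(4) = 2
F′(4) = 1/4
F′′(4) = -1/32
F′′′(4) = 3/256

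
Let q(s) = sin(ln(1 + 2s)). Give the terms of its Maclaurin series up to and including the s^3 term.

4*s^3/3 - 2*s^2 + 2*s

Plug the Maclaurin series of the inner function into that of the outer and collect terms.
q(0) = 0
q′(0) = 2
q′′(0) = -4
q′′′(0) = 8
Dividing each by k! gives the coefficients c_0, ..., c_3.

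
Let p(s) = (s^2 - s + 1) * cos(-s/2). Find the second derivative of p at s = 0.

Distribute the polynomial across the series and collect like powers.
From the series, [s^2] p = 7/8; multiply by 2! = 2 to get 7/4.

7/4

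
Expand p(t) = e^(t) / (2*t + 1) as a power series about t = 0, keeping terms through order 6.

Use 1/(1 - r) = Σ r^k on the denominator, then take the Cauchy product.

27949*t^6/720 - 2329*t^5/120 + 233*t^4/24 - 29*t^3/6 + 5*t^2/2 - t + 1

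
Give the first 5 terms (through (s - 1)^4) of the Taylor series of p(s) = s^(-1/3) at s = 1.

35*(s - 1)^4/243 - 14*(s - 1)^3/81 + 2*(s - 1)^2/9 - (s - 1)/3 + 1

[(s - 1)^0] = 1;  [(s - 1)^1] = -1/3;  [(s - 1)^2] = 2/9;  [(s - 1)^3] = -14/81;  [(s - 1)^4] = 35/243.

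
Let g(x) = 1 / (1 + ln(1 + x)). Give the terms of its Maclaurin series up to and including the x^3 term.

Expand as Σ (-1)^k u^k with u equal to the inner function's series.
g(0) = 1
g′(0) = -1
g′′(0) = 3
g′′′(0) = -14
Then c_k = g^(k)(0)/k! gives each Taylor coefficient.

-7*x^3/3 + 3*x^2/2 - x + 1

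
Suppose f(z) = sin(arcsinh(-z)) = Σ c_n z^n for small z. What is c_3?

Compose series: expand the inner function first, then feed it into the outer expansion.
f(0) = 0
f′(0) = -1
f′′(0) = 0
f′′′(0) = 2
Then c_k = f^(k)(0)/k! gives each Taylor coefficient.

1/3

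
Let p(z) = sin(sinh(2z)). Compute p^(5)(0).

Compose series: expand the inner function first, then feed it into the outer expansion.
From the series, [z^5] p = -32/15; multiply by 5! = 120 to get -256.

-256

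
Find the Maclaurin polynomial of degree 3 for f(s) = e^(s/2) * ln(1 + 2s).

23*s^3/12 - s^2 + 2*s

Expand each factor separately, then convolve coefficients.
[s^0] = 0;  [s^1] = 2;  [s^2] = -1;  [s^3] = 23/12.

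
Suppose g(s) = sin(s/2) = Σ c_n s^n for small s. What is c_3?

Use the known series and substitute for the argument.
g(0) = 0
g′(0) = 1/2
g′′(0) = 0
g′′′(0) = -1/8
So c_3 = g′′′(0)/3! = -1/48.

-1/48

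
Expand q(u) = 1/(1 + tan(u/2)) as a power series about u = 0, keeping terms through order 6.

Let u equal the inner series; expand the outer function in u and truncate.
[u^0] = 1;  [u^1] = -1/2;  [u^2] = 1/4;  [u^3] = -1/6;  [u^4] = 5/48;  [u^5] = -1/15;  [u^6] = 61/1440.

61*u^6/1440 - u^5/15 + 5*u^4/48 - u^3/6 + u^2/4 - u/2 + 1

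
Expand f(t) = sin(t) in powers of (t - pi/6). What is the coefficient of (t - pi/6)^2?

f(pi/6) = 1/2
f′(pi/6) = sqrt(3)/2
f′′(pi/6) = -1/2

-1/4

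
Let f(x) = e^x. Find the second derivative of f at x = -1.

Compute the successive derivatives at the expansion point and divide by k!.
The coefficient of (x + 1)^2 in the expansion is e^(-1)/2, so f′′(-1) = 2! * (e^(-1)/2) = e^(-1).

e^(-1)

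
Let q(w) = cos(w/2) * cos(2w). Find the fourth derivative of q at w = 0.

Expand each factor separately, then convolve coefficients.
The coefficient of w^4 in the expansion is 353/384, so q^(4)(0) = 4! * (353/384) = 353/16.

353/16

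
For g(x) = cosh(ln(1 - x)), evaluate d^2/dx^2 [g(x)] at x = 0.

1

Compose series: expand the inner function first, then feed it into the outer expansion.
From the series, [x^2] g = 1/2; multiply by 2! = 2 to get 1.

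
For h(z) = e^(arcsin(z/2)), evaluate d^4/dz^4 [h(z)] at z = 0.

Let u equal the inner series; expand the outer function in u and truncate.
The coefficient of z^4 in the expansion is 5/384, so h^(4)(0) = 4! * (5/384) = 5/16.

5/16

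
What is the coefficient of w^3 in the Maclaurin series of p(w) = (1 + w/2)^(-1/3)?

p(0) = 1
p′(0) = -1/6
p′′(0) = 1/9
p′′′(0) = -7/54
So c_3 = p′′′(0)/3! = -7/324.

-7/324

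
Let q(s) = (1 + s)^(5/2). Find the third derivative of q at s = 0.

15/8

From the series, [s^3] q = 5/16; multiply by 3! = 6 to get 15/8.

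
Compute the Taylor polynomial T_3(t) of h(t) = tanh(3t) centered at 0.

-9*t^3 + 3*t

Apply the Taylor formula c_k = f^(k)(a)/k!.
h(0) = 0
h′(0) = 3
h′′(0) = 0
h′′′(0) = -54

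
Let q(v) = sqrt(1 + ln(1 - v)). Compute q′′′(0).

Plug the Maclaurin series of the inner function into that of the outer and collect terms.
The coefficient of v^3 in the expansion is -17/48, so q′′′(0) = 3! * (-17/48) = -17/8.

-17/8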